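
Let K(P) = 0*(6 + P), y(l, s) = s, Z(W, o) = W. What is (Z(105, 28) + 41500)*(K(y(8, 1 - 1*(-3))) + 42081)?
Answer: 1750780005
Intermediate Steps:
K(P) = 0
(Z(105, 28) + 41500)*(K(y(8, 1 - 1*(-3))) + 42081) = (105 + 41500)*(0 + 42081) = 41605*42081 = 1750780005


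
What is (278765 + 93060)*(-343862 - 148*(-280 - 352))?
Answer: -93077464950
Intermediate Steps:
(278765 + 93060)*(-343862 - 148*(-280 - 352)) = 371825*(-343862 - 148*(-632)) = 371825*(-343862 + 93536) = 371825*(-250326) = -93077464950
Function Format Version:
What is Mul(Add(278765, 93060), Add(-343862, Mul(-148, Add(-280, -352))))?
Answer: -93077464950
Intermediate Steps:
Mul(Add(278765, 93060), Add(-343862, Mul(-148, Add(-280, -352)))) = Mul(371825, Add(-343862, Mul(-148, -632))) = Mul(371825, Add(-343862, 93536)) = Mul(371825, -250326) = -93077464950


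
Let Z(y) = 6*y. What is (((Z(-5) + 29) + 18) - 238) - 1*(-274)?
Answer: 53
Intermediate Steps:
(((Z(-5) + 29) + 18) - 238) - 1*(-274) = (((6*(-5) + 29) + 18) - 238) - 1*(-274) = (((-30 + 29) + 18) - 238) + 274 = ((-1 + 18) - 238) + 274 = (17 - 238) + 274 = -221 + 274 = 53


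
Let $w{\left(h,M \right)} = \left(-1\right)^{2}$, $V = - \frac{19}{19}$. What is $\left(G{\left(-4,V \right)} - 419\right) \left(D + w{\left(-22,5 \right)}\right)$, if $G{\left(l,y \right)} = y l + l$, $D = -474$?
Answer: $198187$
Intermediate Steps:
$V = -1$ ($V = \left(-19\right) \frac{1}{19} = -1$)
$G{\left(l,y \right)} = l + l y$ ($G{\left(l,y \right)} = l y + l = l + l y$)
$w{\left(h,M \right)} = 1$
$\left(G{\left(-4,V \right)} - 419\right) \left(D + w{\left(-22,5 \right)}\right) = \left(- 4 \left(1 - 1\right) - 419\right) \left(-474 + 1\right) = \left(\left(-4\right) 0 - 419\right) \left(-473\right) = \left(0 - 419\right) \left(-473\right) = \left(-419\right) \left(-473\right) = 198187$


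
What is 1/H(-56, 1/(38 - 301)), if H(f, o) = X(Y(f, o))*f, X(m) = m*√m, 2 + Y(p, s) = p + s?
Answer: -263*I*√445785/4344013800 ≈ -4.0423e-5*I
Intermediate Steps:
Y(p, s) = -2 + p + s (Y(p, s) = -2 + (p + s) = -2 + p + s)
X(m) = m^(3/2)
H(f, o) = f*(-2 + f + o)^(3/2) (H(f, o) = (-2 + f + o)^(3/2)*f = f*(-2 + f + o)^(3/2))
1/H(-56, 1/(38 - 301)) = 1/(-56*(-2 - 56 + 1/(38 - 301))^(3/2)) = 1/(-56*(-2 - 56 + 1/(-263))^(3/2)) = 1/(-56*(-2 - 56 - 1/263)^(3/2)) = 1/(-(-2562840)*I*√445785/69169) = 1/(2562840*I*√445785/69169) = -263*I*√445785/4344013800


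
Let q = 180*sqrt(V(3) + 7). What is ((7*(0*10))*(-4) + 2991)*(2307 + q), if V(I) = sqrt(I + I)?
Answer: 6900237 + 538380*sqrt(7 + sqrt(6)) ≈ 8.5552e+6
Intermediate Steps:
V(I) = sqrt(2)*sqrt(I) (V(I) = sqrt(2*I) = sqrt(2)*sqrt(I))
q = 180*sqrt(7 + sqrt(6)) (q = 180*sqrt(sqrt(2)*sqrt(3) + 7) = 180*sqrt(sqrt(6) + 7) = 180*sqrt(7 + sqrt(6)) ≈ 553.32)
((7*(0*10))*(-4) + 2991)*(2307 + q) = ((7*(0*10))*(-4) + 2991)*(2307 + 180*sqrt(7 + sqrt(6))) = ((7*0)*(-4) + 2991)*(2307 + 180*sqrt(7 + sqrt(6))) = (0*(-4) + 2991)*(2307 + 180*sqrt(7 + sqrt(6))) = (0 + 2991)*(2307 + 180*sqrt(7 + sqrt(6))) = 2991*(2307 + 180*sqrt(7 + sqrt(6))) = 6900237 + 538380*sqrt(7 + sqrt(6))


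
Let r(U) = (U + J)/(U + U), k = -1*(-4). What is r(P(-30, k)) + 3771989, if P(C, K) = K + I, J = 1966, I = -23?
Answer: 143333635/38 ≈ 3.7719e+6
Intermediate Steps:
k = 4
P(C, K) = -23 + K (P(C, K) = K - 23 = -23 + K)
r(U) = (1966 + U)/(2*U) (r(U) = (U + 1966)/(U + U) = (1966 + U)/((2*U)) = (1966 + U)*(1/(2*U)) = (1966 + U)/(2*U))
r(P(-30, k)) + 3771989 = (1966 + (-23 + 4))/(2*(-23 + 4)) + 3771989 = (1/2)*(1966 - 19)/(-19) + 3771989 = (1/2)*(-1/19)*1947 + 3771989 = -1947/38 + 3771989 = 143333635/38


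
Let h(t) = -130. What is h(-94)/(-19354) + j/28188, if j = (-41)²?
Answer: 18099257/272775276 ≈ 0.066352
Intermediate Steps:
j = 1681
h(-94)/(-19354) + j/28188 = -130/(-19354) + 1681/28188 = -130*(-1/19354) + 1681*(1/28188) = 65/9677 + 1681/28188 = 18099257/272775276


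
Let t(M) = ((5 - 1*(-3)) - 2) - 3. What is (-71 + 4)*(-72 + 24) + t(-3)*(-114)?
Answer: 2874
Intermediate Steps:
t(M) = 3 (t(M) = ((5 + 3) - 2) - 3 = (8 - 2) - 3 = 6 - 3 = 3)
(-71 + 4)*(-72 + 24) + t(-3)*(-114) = (-71 + 4)*(-72 + 24) + 3*(-114) = -67*(-48) - 342 = 3216 - 342 = 2874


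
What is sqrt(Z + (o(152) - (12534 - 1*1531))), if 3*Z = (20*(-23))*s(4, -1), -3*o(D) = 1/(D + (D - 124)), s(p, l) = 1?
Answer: I*sqrt(90366315)/90 ≈ 105.62*I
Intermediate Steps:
o(D) = -1/(3*(-124 + 2*D)) (o(D) = -1/(3*(D + (D - 124))) = -1/(3*(D + (-124 + D))) = -1/(3*(-124 + 2*D)))
Z = -460/3 (Z = ((20*(-23))*1)/3 = (-460*1)/3 = (1/3)*(-460) = -460/3 ≈ -153.33)
sqrt(Z + (o(152) - (12534 - 1*1531))) = sqrt(-460/3 + (-1/(-372 + 6*152) - (12534 - 1*1531))) = sqrt(-460/3 + (-1/(-372 + 912) - (12534 - 1531))) = sqrt(-460/3 + (-1/540 - 1*11003)) = sqrt(-460/3 + (-1*1/540 - 11003)) = sqrt(-460/3 + (-1/540 - 11003)) = sqrt(-460/3 - 5941621/540) = sqrt(-6024421/540) = I*sqrt(90366315)/90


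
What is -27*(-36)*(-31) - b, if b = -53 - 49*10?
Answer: -29589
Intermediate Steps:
b = -543 (b = -53 - 490 = -543)
-27*(-36)*(-31) - b = -27*(-36)*(-31) - 1*(-543) = 972*(-31) + 543 = -30132 + 543 = -29589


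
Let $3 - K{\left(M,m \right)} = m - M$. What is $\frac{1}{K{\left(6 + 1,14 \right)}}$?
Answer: $- \frac{1}{4} \approx -0.25$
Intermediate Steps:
$K{\left(M,m \right)} = 3 + M - m$ ($K{\left(M,m \right)} = 3 - \left(m - M\right) = 3 + \left(M - m\right) = 3 + M - m$)
$\frac{1}{K{\left(6 + 1,14 \right)}} = \frac{1}{3 + \left(6 + 1\right) - 14} = \frac{1}{3 + 7 - 14} = \frac{1}{-4} = - \frac{1}{4}$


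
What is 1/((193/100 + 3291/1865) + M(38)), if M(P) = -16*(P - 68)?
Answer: 37300/18041809 ≈ 0.0020674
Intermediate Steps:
M(P) = 1088 - 16*P (M(P) = -16*(-68 + P) = 1088 - 16*P)
1/((193/100 + 3291/1865) + M(38)) = 1/((193/100 + 3291/1865) + (1088 - 16*38)) = 1/((193*(1/100) + 3291*(1/1865)) + (1088 - 608)) = 1/((193/100 + 3291/1865) + 480) = 1/(137809/37300 + 480) = 1/(18041809/37300) = 37300/18041809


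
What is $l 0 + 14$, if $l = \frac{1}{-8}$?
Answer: $14$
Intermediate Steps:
$l = - \frac{1}{8} \approx -0.125$
$l 0 + 14 = \left(- \frac{1}{8}\right) 0 + 14 = 0 + 14 = 14$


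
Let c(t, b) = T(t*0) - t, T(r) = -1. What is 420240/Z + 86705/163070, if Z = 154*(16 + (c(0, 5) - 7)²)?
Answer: 43497964/1255639 ≈ 34.642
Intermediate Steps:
c(t, b) = -1 - t
Z = 12320 (Z = 154*(16 + ((-1 - 1*0) - 7)²) = 154*(16 + ((-1 + 0) - 7)²) = 154*(16 + (-1 - 7)²) = 154*(16 + (-8)²) = 154*(16 + 64) = 154*80 = 12320)
420240/Z + 86705/163070 = 420240/12320 + 86705/163070 = 420240*(1/12320) + 86705*(1/163070) = 5253/154 + 17341/32614 = 43497964/1255639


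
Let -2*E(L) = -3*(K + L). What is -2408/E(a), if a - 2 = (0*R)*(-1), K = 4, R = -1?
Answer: -2408/9 ≈ -267.56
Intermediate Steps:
a = 2 (a = 2 + (0*(-1))*(-1) = 2 + 0*(-1) = 2 + 0 = 2)
E(L) = 6 + 3*L/2 (E(L) = -(-3)*(4 + L)/2 = -(-12 - 3*L)/2 = 6 + 3*L/2)
-2408/E(a) = -2408/(6 + (3/2)*2) = -2408/(6 + 3) = -2408/9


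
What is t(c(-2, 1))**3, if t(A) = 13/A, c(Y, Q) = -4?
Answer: -2197/64 ≈ -34.328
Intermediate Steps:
t(c(-2, 1))**3 = (13/(-4))**3 = (13*(-1/4))**3 = (-13/4)**3 = -2197/64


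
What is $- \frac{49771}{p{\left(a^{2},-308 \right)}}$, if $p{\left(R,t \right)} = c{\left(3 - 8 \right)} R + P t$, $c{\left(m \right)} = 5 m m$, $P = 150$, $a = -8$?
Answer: $\frac{49771}{38200} \approx 1.3029$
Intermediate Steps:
$c{\left(m \right)} = 5 m^{2}$
$p{\left(R,t \right)} = 125 R + 150 t$ ($p{\left(R,t \right)} = 5 \left(3 - 8\right)^{2} R + 150 t = 5 \left(-5\right)^{2} R + 150 t = 5 \cdot 25 R + 150 t = 125 R + 150 t$)
$- \frac{49771}{p{\left(a^{2},-308 \right)}} = - \frac{49771}{125 \left(-8\right)^{2} + 150 \left(-308\right)} = - \frac{49771}{125 \cdot 64 - 46200} = - \frac{49771}{8000 - 46200} = - \frac{49771}{-38200} = \left(-49771\right) \left(- \frac{1}{38200}\right) = \frac{49771}{38200}$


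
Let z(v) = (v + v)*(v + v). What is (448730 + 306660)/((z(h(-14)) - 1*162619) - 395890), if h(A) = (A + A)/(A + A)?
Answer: -151078/111701 ≈ -1.3525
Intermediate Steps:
h(A) = 1 (h(A) = (2*A)/((2*A)) = (2*A)*(1/(2*A)) = 1)
z(v) = 4*v² (z(v) = (2*v)*(2*v) = 4*v²)
(448730 + 306660)/((z(h(-14)) - 1*162619) - 395890) = (448730 + 306660)/((4*1² - 1*162619) - 395890) = 755390/((4*1 - 162619) - 395890) = 755390/((4 - 162619) - 395890) = 755390/(-162615 - 395890) = 755390/(-558505) = 755390*(-1/558505) = -151078/111701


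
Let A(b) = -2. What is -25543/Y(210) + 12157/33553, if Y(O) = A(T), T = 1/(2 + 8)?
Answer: 857068593/67106 ≈ 12772.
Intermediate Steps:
T = ⅒ (T = 1/10 = ⅒ ≈ 0.10000)
Y(O) = -2
-25543/Y(210) + 12157/33553 = -25543/(-2) + 12157/33553 = -25543*(-½) + 12157*(1/33553) = 25543/2 + 12157/33553 = 857068593/67106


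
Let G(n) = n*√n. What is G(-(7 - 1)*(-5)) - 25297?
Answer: -25297 + 30*√30 ≈ -25133.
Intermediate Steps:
G(n) = n^(3/2)
G(-(7 - 1)*(-5)) - 25297 = (-(7 - 1)*(-5))^(3/2) - 25297 = (-6*(-5))^(3/2) - 25297 = (-1*(-30))^(3/2) - 25297 = 30^(3/2) - 25297 = 30*√30 - 25297 = -25297 + 30*√30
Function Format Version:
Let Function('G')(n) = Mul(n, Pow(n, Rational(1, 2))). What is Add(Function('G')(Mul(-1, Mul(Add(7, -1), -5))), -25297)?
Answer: Add(-25297, Mul(30, Pow(30, Rational(1, 2)))) ≈ -25133.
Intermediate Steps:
Function('G')(n) = Pow(n, Rational(3, 2))
Add(Function('G')(Mul(-1, Mul(Add(7, -1), -5))), -25297) = Add(Pow(Mul(-1, Mul(Add(7, -1), -5)), Rational(3, 2)), -25297) = Add(Pow(Mul(-1, Mul(6, -5)), Rational(3, 2)), -25297) = Add(Pow(Mul(-1, -30), Rational(3, 2)), -25297) = Add(Pow(30, Rational(3, 2)), -25297) = Add(Mul(30, Pow(30, Rational(1, 2))), -25297) = Add(-25297, Mul(30, Pow(30, Rational(1, 2))))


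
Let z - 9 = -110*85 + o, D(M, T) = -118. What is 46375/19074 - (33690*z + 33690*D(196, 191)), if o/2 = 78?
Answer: 5978136313555/19074 ≈ 3.1342e+8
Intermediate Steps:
o = 156 (o = 2*78 = 156)
z = -9185 (z = 9 + (-110*85 + 156) = 9 + (-9350 + 156) = 9 - 9194 = -9185)
46375/19074 - (33690*z + 33690*D(196, 191)) = 46375/19074 - 33690/(1/(-118 - 9185)) = 46375*(1/19074) - 33690/(1/(-9303)) = 46375/19074 - 33690/(-1/9303) = 46375/19074 - 33690*(-9303) = 46375/19074 + 313418070 = 5978136313555/19074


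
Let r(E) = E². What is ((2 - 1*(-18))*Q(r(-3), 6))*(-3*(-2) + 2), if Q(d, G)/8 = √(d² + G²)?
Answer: 3840*√13 ≈ 13845.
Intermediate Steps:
Q(d, G) = 8*√(G² + d²) (Q(d, G) = 8*√(d² + G²) = 8*√(G² + d²))
((2 - 1*(-18))*Q(r(-3), 6))*(-3*(-2) + 2) = ((2 - 1*(-18))*(8*√(6² + ((-3)²)²)))*(-3*(-2) + 2) = ((2 + 18)*(8*√(36 + 9²)))*(6 + 2) = (20*(8*√(36 + 81)))*8 = (20*(8*√117))*8 = (20*(8*(3*√13)))*8 = (20*(24*√13))*8 = (480*√13)*8 = 3840*√13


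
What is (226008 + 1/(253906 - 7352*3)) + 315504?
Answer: 125549557201/231850 ≈ 5.4151e+5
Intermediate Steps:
(226008 + 1/(253906 - 7352*3)) + 315504 = (226008 + 1/(253906 - 22056)) + 315504 = (226008 + 1/231850) + 315504 = 52399954801/231850 + 315504 = 125549557201/231850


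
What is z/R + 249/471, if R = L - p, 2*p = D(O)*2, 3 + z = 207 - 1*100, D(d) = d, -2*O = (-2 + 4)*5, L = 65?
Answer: 11069/5495 ≈ 2.0144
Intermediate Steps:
O = -5 (O = -(-2 + 4)*5/2 = -5 ≈ -5.0000)
z = 104 (z = -3 + (207 - 1*100) = -3 + (207 - 100) = -3 + 107 = 104)
p = -5 (p = (-5*2)/2 = (1/2)*(-10) = -5)
R = 70 (R = 65 - 1*(-5) = 65 + 5 = 70)
z/R + 249/471 = 104/70 + 249/471 = 104*(1/70) + 249*(1/471) = 52/35 + 83/157 = 11069/5495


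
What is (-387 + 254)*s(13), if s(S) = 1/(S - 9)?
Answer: -133/4 ≈ -33.250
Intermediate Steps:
s(S) = 1/(-9 + S)
(-387 + 254)*s(13) = (-387 + 254)/(-9 + 13) = -133/4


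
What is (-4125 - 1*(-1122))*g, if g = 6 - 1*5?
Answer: -3003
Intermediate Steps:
g = 1 (g = 6 - 5 = 1)
(-4125 - 1*(-1122))*g = (-4125 - 1*(-1122))*1 = (-4125 + 1122)*1 = -3003*1 = -3003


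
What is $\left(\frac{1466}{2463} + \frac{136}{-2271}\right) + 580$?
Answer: $\frac{360800962}{621497} \approx 580.54$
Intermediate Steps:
$\left(\frac{1466}{2463} + \frac{136}{-2271}\right) + 580 = \left(1466 \cdot \frac{1}{2463} + 136 \left(- \frac{1}{2271}\right)\right) + 580 = \left(\frac{1466}{2463} - \frac{136}{2271}\right) + 580 = \frac{332702}{621497} + 580 = \frac{360800962}{621497}$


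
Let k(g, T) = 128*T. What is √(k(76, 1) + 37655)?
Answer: √37783 ≈ 194.38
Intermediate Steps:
√(k(76, 1) + 37655) = √(128*1 + 37655) = √(128 + 37655) = √37783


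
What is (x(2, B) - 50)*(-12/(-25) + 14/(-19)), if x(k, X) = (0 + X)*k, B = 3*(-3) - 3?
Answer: 9028/475 ≈ 19.006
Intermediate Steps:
B = -12 (B = -9 - 3 = -12)
x(k, X) = X*k
(x(2, B) - 50)*(-12/(-25) + 14/(-19)) = (-12*2 - 50)*(-12/(-25) + 14/(-19)) = (-24 - 50)*(-12*(-1/25) + 14*(-1/19)) = -74*(12/25 - 14/19) = -74*(-122/475) = 9028/475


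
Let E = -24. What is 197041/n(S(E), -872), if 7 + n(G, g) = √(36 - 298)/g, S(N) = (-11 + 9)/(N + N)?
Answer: -524393883104/18629539 + 85909876*I*√262/18629539 ≈ -28149.0 + 74.643*I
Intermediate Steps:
S(N) = -1/N (S(N) = -2*1/(2*N) = -1/N)
n(G, g) = -7 + I*√262/g (n(G, g) = -7 + √(36 - 298)/g = -7 + √(-262)/g = -7 + (I*√262)/g = -7 + I*√262/g)
197041/n(S(E), -872) = 197041/(-7 + I*√262/(-872)) = 197041/(-7 + I*√262*(-1/872)) = 197041/(-7 - I*√262/872)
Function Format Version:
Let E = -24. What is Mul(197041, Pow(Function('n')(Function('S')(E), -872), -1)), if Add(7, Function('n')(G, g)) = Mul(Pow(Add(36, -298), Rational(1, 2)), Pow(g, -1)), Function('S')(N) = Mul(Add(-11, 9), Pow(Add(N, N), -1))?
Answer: Add(Rational(-524393883104, 18629539), Mul(Rational(85909876, 18629539), I, Pow(262, Rational(1, 2)))) ≈ Add(-28149., Mul(74.643, I))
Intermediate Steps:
Function('S')(N) = Mul(-1, Pow(N, -1)) (Function('S')(N) = Mul(-2, Pow(Mul(2, N), -1)) = Mul(-2, Mul(Rational(1, 2), Pow(N, -1))) = Mul(-1, Pow(N, -1)))
Function('n')(G, g) = Add(-7, Mul(I, Pow(262, Rational(1, 2)), Pow(g, -1))) (Function('n')(G, g) = Add(-7, Mul(Pow(Add(36, -298), Rational(1, 2)), Pow(g, -1))) = Add(-7, Mul(Pow(-262, Rational(1, 2)), Pow(g, -1))) = Add(-7, Mul(Mul(I, Pow(262, Rational(1, 2))), Pow(g, -1))) = Add(-7, Mul(I, Pow(262, Rational(1, 2)), Pow(g, -1))))
Mul(197041, Pow(Function('n')(Function('S')(E), -872), -1)) = Mul(197041, Pow(Add(-7, Mul(I, Pow(262, Rational(1, 2)), Pow(-872, -1))), -1)) = Mul(197041, Pow(Add(-7, Mul(I, Pow(262, Rational(1, 2)), Rational(-1, 872))), -1)) = Mul(197041, Pow(Add(-7, Mul(Rational(-1, 872), I, Pow(262, Rational(1, 2)))), -1))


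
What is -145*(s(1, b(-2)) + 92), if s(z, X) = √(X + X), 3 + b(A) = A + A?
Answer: -13340 - 145*I*√14 ≈ -13340.0 - 542.54*I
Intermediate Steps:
b(A) = -3 + 2*A (b(A) = -3 + (A + A) = -3 + 2*A)
s(z, X) = √2*√X (s(z, X) = √(2*X) = √2*√X)
-145*(s(1, b(-2)) + 92) = -145*(√2*√(-3 + 2*(-2)) + 92) = -145*(√2*√(-3 - 4) + 92) = -145*(√2*√(-7) + 92) = -145*(√2*(I*√7) + 92) = -145*(I*√14 + 92) = -145*(92 + I*√14) = -13340 - 145*I*√14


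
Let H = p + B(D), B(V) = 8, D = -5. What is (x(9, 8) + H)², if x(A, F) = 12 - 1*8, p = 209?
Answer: 48841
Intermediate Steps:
x(A, F) = 4 (x(A, F) = 12 - 8 = 4)
H = 217 (H = 209 + 8 = 217)
(x(9, 8) + H)² = (4 + 217)² = 221² = 48841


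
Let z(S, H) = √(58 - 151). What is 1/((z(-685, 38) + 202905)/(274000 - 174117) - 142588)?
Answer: -1422525125927017/202832122900060661494 - 99883*I*√93/202832122900060661494 ≈ -7.0133e-6 - 4.7489e-15*I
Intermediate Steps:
z(S, H) = I*√93 (z(S, H) = √(-93) = I*√93)
1/((z(-685, 38) + 202905)/(274000 - 174117) - 142588) = 1/((I*√93 + 202905)/(274000 - 174117) - 142588) = 1/((202905 + I*√93)/99883 - 142588) = 1/((202905 + I*√93)*(1/99883) - 142588) = 1/((202905/99883 + I*√93/99883) - 142588) = 1/(-14241914299/99883 + I*√93/99883)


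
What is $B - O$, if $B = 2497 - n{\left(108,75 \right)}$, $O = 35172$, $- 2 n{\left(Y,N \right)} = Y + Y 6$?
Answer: $-32297$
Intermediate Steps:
$n{\left(Y,N \right)} = - \frac{7 Y}{2}$ ($n{\left(Y,N \right)} = - \frac{Y + Y 6}{2} = - \frac{Y + 6 Y}{2} = - \frac{7 Y}{2}$)
$B = 2875$ ($B = 2497 - \left(- \frac{7}{2}\right) 108 = 2497 - -378 = 2497 + 378 = 2875$)
$B - O = 2875 - 35172 = -32297$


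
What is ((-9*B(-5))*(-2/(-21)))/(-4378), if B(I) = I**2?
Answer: 75/15323 ≈ 0.0048946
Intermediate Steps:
((-9*B(-5))*(-2/(-21)))/(-4378) = ((-9*(-5)**2)*(-2/(-21)))/(-4378) = ((-9*25)*(-2*(-1/21)))*(-1/4378) = -225*2/21*(-1/4378) = -150/7*(-1/4378) = 75/15323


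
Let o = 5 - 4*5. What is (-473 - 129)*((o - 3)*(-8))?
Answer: -86688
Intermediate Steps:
o = -15 (o = 5 - 20 = -15)
(-473 - 129)*((o - 3)*(-8)) = (-473 - 129)*((-15 - 3)*(-8)) = -(-10836)*(-8) = -602*144 = -86688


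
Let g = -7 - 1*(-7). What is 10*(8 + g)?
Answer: 80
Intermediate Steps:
g = 0 (g = -7 + 7 = 0)
10*(8 + g) = 10*(8 + 0) = 10*8 = 80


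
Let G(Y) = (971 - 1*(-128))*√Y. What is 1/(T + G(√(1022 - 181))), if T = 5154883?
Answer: 5154883/26572783717460 - 1099*√29/26572783717460 ≈ 1.9377e-7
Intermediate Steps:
G(Y) = 1099*√Y (G(Y) = (971 + 128)*√Y = 1099*√Y)
1/(T + G(√(1022 - 181))) = 1/(5154883 + 1099*√(√(1022 - 181))) = 1/(5154883 + 1099*√(√841)) = 1/(5154883 + 1099*√29)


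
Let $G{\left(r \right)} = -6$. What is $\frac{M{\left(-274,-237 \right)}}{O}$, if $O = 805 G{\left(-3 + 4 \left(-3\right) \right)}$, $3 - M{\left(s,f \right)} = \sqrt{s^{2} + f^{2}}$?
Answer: $- \frac{1}{1610} + \frac{\sqrt{131245}}{4830} \approx 0.074385$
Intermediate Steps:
$M{\left(s,f \right)} = 3 - \sqrt{f^{2} + s^{2}}$ ($M{\left(s,f \right)} = 3 - \sqrt{s^{2} + f^{2}} = 3 - \sqrt{f^{2} + s^{2}}$)
$O = -4830$ ($O = 805 \left(-6\right) = -4830$)
$\frac{M{\left(-274,-237 \right)}}{O} = \frac{3 - \sqrt{\left(-237\right)^{2} + \left(-274\right)^{2}}}{-4830} = \left(3 - \sqrt{56169 + 75076}\right) \left(- \frac{1}{4830}\right) = \left(3 - \sqrt{131245}\right) \left(- \frac{1}{4830}\right) = - \frac{1}{1610} + \frac{\sqrt{131245}}{4830}$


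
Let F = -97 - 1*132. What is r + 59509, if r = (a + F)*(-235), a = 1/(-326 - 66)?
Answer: 44423243/392 ≈ 1.1332e+5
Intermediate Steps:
a = -1/392 (a = 1/(-392) = -1/392 ≈ -0.0025510)
F = -229 (F = -97 - 132 = -229)
r = 21095715/392 (r = (-1/392 - 229)*(-235) = -89769/392*(-235) = 21095715/392 ≈ 53816.)
r + 59509 = 21095715/392 + 59509 = 44423243/392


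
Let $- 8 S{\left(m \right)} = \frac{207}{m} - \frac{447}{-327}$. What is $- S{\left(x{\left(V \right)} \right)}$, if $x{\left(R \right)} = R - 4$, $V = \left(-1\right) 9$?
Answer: $- \frac{10313}{5668} \approx -1.8195$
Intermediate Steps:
$V = -9$
$x{\left(R \right)} = -4 + R$
$S{\left(m \right)} = - \frac{149}{872} - \frac{207}{8 m}$ ($S{\left(m \right)} = - \frac{\frac{207}{m} - \frac{447}{-327}}{8} = - \frac{\frac{207}{m} - - \frac{149}{109}}{8} = - \frac{\frac{207}{m} + \frac{149}{109}}{8} = - \frac{\frac{149}{109} + \frac{207}{m}}{8} = - \frac{149}{872} - \frac{207}{8 m}$)
$- S{\left(x{\left(V \right)} \right)} = - \frac{-22563 - 149 \left(-4 - 9\right)}{872 \left(-4 - 9\right)} = - \frac{-22563 - -1937}{872 \left(-13\right)} = - \frac{\left(-1\right) \left(-22563 + 1937\right)}{872 \cdot 13} = - \frac{\left(-1\right) \left(-20626\right)}{872 \cdot 13} = \left(-1\right) \frac{10313}{5668} = - \frac{10313}{5668}$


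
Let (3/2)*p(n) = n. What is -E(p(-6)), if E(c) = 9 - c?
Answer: -13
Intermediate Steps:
p(n) = 2*n/3
-E(p(-6)) = -(9 - 2*(-6)/3) = -(9 - 1*(-4)) = -(9 + 4) = -1*13 = -13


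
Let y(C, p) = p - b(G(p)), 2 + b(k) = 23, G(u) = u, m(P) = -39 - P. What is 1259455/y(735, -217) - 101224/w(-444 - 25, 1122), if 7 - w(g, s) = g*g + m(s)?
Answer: -275535846503/52072734 ≈ -5291.4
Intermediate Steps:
b(k) = 21 (b(k) = -2 + 23 = 21)
w(g, s) = 46 + s - g**2 (w(g, s) = 7 - (g*g + (-39 - s)) = 7 - (g**2 + (-39 - s)) = 7 - (-39 + g**2 - s) = 7 + (39 + s - g**2) = 46 + s - g**2)
y(C, p) = -21 + p (y(C, p) = p - 1*21 = p - 21 = -21 + p)
1259455/y(735, -217) - 101224/w(-444 - 25, 1122) = 1259455/(-21 - 217) - 101224/(46 + 1122 - (-444 - 25)**2) = 1259455/(-238) - 101224/(46 + 1122 - 1*(-469)**2) = 1259455*(-1/238) - 101224/(46 + 1122 - 1*219961) = -1259455/238 - 101224/(46 + 1122 - 219961) = -1259455/238 - 101224/(-218793) = -1259455/238 - 101224*(-1/218793) = -1259455/238 + 101224/218793 = -275535846503/52072734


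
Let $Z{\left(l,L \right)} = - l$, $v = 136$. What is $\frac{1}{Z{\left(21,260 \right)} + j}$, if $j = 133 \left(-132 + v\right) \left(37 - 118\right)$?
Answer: $- \frac{1}{43113} \approx -2.3195 \cdot 10^{-5}$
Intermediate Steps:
$j = -43092$ ($j = 133 \left(-132 + 136\right) \left(37 - 118\right) = 133 \cdot 4 \left(-81\right) = 133 \left(-324\right) = -43092$)
$\frac{1}{Z{\left(21,260 \right)} + j} = \frac{1}{\left(-1\right) 21 - 43092} = \frac{1}{-21 - 43092} = \frac{1}{-43113} = - \frac{1}{43113}$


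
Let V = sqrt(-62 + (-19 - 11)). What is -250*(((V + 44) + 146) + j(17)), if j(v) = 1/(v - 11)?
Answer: -142625/3 - 500*I*sqrt(23) ≈ -47542.0 - 2397.9*I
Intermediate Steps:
V = 2*I*sqrt(23) (V = sqrt(-62 - 30) = sqrt(-92) = 2*I*sqrt(23) ≈ 9.5917*I)
j(v) = 1/(-11 + v)
-250*(((V + 44) + 146) + j(17)) = -250*(((2*I*sqrt(23) + 44) + 146) + 1/(-11 + 17)) = -250*(((44 + 2*I*sqrt(23)) + 146) + 1/6) = -250*((190 + 2*I*sqrt(23)) + 1/6) = -250*(1141/6 + 2*I*sqrt(23)) = -142625/3 - 500*I*sqrt(23)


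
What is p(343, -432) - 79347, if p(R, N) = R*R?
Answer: 38302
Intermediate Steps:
p(R, N) = R²
p(343, -432) - 79347 = 343² - 79347 = 117649 - 79347 = 38302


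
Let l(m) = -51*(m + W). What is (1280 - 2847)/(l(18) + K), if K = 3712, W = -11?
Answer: -1567/3355 ≈ -0.46706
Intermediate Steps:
l(m) = 561 - 51*m (l(m) = -51*(m - 11) = -51*(-11 + m) = 561 - 51*m)
(1280 - 2847)/(l(18) + K) = (1280 - 2847)/((561 - 51*18) + 3712) = -1567/((561 - 918) + 3712) = -1567/(-357 + 3712) = -1567/3355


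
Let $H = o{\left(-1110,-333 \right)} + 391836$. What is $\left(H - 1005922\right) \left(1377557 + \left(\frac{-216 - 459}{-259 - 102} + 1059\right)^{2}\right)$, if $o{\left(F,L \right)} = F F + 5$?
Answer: $\frac{201593898392432987}{130321} \approx 1.5469 \cdot 10^{12}$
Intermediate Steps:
$o{\left(F,L \right)} = 5 + F^{2}$ ($o{\left(F,L \right)} = F^{2} + 5 = 5 + F^{2}$)
$H = 1623941$ ($H = \left(5 + \left(-1110\right)^{2}\right) + 391836 = \left(5 + 1232100\right) + 391836 = 1232105 + 391836 = 1623941$)
$\left(H - 1005922\right) \left(1377557 + \left(\frac{-216 - 459}{-259 - 102} + 1059\right)^{2}\right) = \left(1623941 - 1005922\right) \left(1377557 + \left(\frac{-216 - 459}{-259 - 102} + 1059\right)^{2}\right) = 618019 \left(1377557 + \left(- \frac{675}{-361} + 1059\right)^{2}\right) = 618019 \left(1377557 + \left(\left(-675\right) \left(- \frac{1}{361}\right) + 1059\right)^{2}\right) = 618019 \left(1377557 + \left(\frac{675}{361} + 1059\right)^{2}\right) = 618019 \left(1377557 + \left(\frac{382974}{361}\right)^{2}\right) = 618019 \left(1377557 + \frac{146669084676}{130321}\right) = 618019 \cdot \frac{326193690473}{130321} = \frac{201593898392432987}{130321}$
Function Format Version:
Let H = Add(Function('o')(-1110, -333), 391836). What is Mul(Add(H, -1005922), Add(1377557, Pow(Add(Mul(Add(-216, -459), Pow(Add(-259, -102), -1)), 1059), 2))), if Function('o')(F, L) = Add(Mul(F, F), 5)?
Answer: Rational(201593898392432987, 130321) ≈ 1.5469e+12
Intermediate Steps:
Function('o')(F, L) = Add(5, Pow(F, 2)) (Function('o')(F, L) = Add(Pow(F, 2), 5) = Add(5, Pow(F, 2)))
H = 1623941 (H = Add(Add(5, Pow(-1110, 2)), 391836) = Add(Add(5, 1232100), 391836) = Add(1232105, 391836) = 1623941)
Mul(Add(H, -1005922), Add(1377557, Pow(Add(Mul(Add(-216, -459), Pow(Add(-259, -102), -1)), 1059), 2))) = Mul(Add(1623941, -1005922), Add(1377557, Pow(Add(Mul(Add(-216, -459), Pow(Add(-259, -102), -1)), 1059), 2))) = Mul(618019, Add(1377557, Pow(Add(Mul(-675, Pow(-361, -1)), 1059), 2))) = Mul(618019, Add(1377557, Pow(Add(Mul(-675, Rational(-1, 361)), 1059), 2))) = Mul(618019, Add(1377557, Pow(Add(Rational(675, 361), 1059), 2))) = Mul(618019, Add(1377557, Pow(Rational(382974, 361), 2))) = Mul(618019, Add(1377557, Rational(146669084676, 130321))) = Mul(618019, Rational(326193690473, 130321)) = Rational(201593898392432987, 130321)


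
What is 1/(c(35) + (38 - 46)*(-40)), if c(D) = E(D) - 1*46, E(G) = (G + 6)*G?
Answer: 1/1709 ≈ 0.00058514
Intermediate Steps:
E(G) = G*(6 + G) (E(G) = (6 + G)*G = G*(6 + G))
c(D) = -46 + D*(6 + D) (c(D) = D*(6 + D) - 1*46 = D*(6 + D) - 46 = -46 + D*(6 + D))
1/(c(35) + (38 - 46)*(-40)) = 1/((-46 + 35*(6 + 35)) + (38 - 46)*(-40)) = 1/((-46 + 35*41) - 8*(-40)) = 1/((-46 + 1435) + 320) = 1/(1389 + 320) = 1/1709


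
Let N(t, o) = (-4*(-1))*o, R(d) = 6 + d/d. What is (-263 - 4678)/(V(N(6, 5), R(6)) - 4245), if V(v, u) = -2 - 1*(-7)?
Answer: 4941/4240 ≈ 1.1653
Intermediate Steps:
R(d) = 7 (R(d) = 6 + 1 = 7)
N(t, o) = 4*o
V(v, u) = 5 (V(v, u) = -2 + 7 = 5)
(-263 - 4678)/(V(N(6, 5), R(6)) - 4245) = (-263 - 4678)/(5 - 4245) = -4941/(-4240) = -4941*(-1/4240) = 4941/4240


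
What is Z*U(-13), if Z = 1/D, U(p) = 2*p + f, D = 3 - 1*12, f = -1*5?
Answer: 31/9 ≈ 3.4444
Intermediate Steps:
f = -5
D = -9 (D = 3 - 12 = -9)
U(p) = -5 + 2*p (U(p) = 2*p - 5 = -5 + 2*p)
Z = -⅑ (Z = 1/(-9) = -⅑ ≈ -0.11111)
Z*U(-13) = -(-5 + 2*(-13))/9 = -(-5 - 26)/9 = -⅑*(-31) = 31/9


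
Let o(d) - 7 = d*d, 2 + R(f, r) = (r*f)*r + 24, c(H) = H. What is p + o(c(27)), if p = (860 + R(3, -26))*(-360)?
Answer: -1046864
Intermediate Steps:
R(f, r) = 22 + f*r² (R(f, r) = -2 + ((r*f)*r + 24) = -2 + ((f*r)*r + 24) = -2 + (f*r² + 24) = -2 + (24 + f*r²) = 22 + f*r²)
o(d) = 7 + d² (o(d) = 7 + d*d = 7 + d²)
p = -1047600 (p = (860 + (22 + 3*(-26)²))*(-360) = (860 + (22 + 3*676))*(-360) = (860 + (22 + 2028))*(-360) = (860 + 2050)*(-360) = 2910*(-360) = -1047600)
p + o(c(27)) = -1047600 + (7 + 27²) = -1047600 + (7 + 729) = -1047600 + 736 = -1046864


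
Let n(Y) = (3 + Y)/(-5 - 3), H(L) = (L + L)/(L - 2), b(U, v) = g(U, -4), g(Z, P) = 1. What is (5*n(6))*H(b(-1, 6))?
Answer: 45/4 ≈ 11.250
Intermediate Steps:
b(U, v) = 1
H(L) = 2*L/(-2 + L) (H(L) = (2*L)/(-2 + L) = 2*L/(-2 + L))
n(Y) = -3/8 - Y/8 (n(Y) = (3 + Y)/(-8) = (3 + Y)*(-⅛) = -3/8 - Y/8)
(5*n(6))*H(b(-1, 6)) = (5*(-3/8 - ⅛*6))*(2*1/(-2 + 1)) = (5*(-3/8 - ¾))*(2*1/(-1)) = (5*(-9/8))*(2*1*(-1)) = -45/8*(-2) = 45/4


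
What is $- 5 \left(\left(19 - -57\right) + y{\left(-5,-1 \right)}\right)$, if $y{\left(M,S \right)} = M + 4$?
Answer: $-375$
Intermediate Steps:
$y{\left(M,S \right)} = 4 + M$
$- 5 \left(\left(19 - -57\right) + y{\left(-5,-1 \right)}\right) = - 5 \left(\left(19 - -57\right) + \left(4 - 5\right)\right) = - 5 \left(\left(19 + 57\right) - 1\right) = - 5 \left(76 - 1\right) = \left(-5\right) 75 = -375$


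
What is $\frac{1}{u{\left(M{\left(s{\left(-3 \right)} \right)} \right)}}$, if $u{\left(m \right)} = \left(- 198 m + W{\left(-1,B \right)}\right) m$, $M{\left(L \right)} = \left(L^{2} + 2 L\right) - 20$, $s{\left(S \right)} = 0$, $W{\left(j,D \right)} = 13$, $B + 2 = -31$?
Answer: $- \frac{1}{79460} \approx -1.2585 \cdot 10^{-5}$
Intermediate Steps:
$B = -33$ ($B = -2 - 31 = -33$)
$M{\left(L \right)} = -20 + L^{2} + 2 L$
$u{\left(m \right)} = m \left(13 - 198 m\right)$ ($u{\left(m \right)} = \left(- 198 m + 13\right) m = \left(13 - 198 m\right) m = m \left(13 - 198 m\right)$)
$\frac{1}{u{\left(M{\left(s{\left(-3 \right)} \right)} \right)}} = \frac{1}{\left(-20 + 0^{2} + 2 \cdot 0\right) \left(13 - 198 \left(-20 + 0^{2} + 2 \cdot 0\right)\right)} = \frac{1}{\left(-20 + 0 + 0\right) \left(13 - 198 \left(-20 + 0 + 0\right)\right)} = \frac{1}{\left(-20\right) \left(13 - -3960\right)} = \frac{1}{\left(-20\right) \left(13 + 3960\right)} = \frac{1}{\left(-20\right) 3973} = \frac{1}{-79460} = - \frac{1}{79460}$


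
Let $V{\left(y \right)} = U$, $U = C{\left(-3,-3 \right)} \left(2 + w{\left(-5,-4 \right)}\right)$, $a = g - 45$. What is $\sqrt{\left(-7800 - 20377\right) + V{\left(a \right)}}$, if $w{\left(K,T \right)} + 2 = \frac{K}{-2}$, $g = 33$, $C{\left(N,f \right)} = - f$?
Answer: $\frac{i \sqrt{112678}}{2} \approx 167.84 i$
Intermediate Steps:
$w{\left(K,T \right)} = -2 - \frac{K}{2}$ ($w{\left(K,T \right)} = -2 + \frac{K}{-2} = -2 + K \left(- \frac{1}{2}\right) = -2 - \frac{K}{2}$)
$a = -12$ ($a = 33 - 45 = -12$)
$U = \frac{15}{2}$ ($U = \left(-1\right) \left(-3\right) \left(2 - - \frac{1}{2}\right) = 3 \left(2 + \left(-2 + \frac{5}{2}\right)\right) = 3 \left(2 + \frac{1}{2}\right) = 3 \cdot \frac{5}{2} = \frac{15}{2} \approx 7.5$)
$V{\left(y \right)} = \frac{15}{2}$
$\sqrt{\left(-7800 - 20377\right) + V{\left(a \right)}} = \sqrt{\left(-7800 - 20377\right) + \frac{15}{2}} = \sqrt{-28177 + \frac{15}{2}} = \sqrt{- \frac{56339}{2}} = \frac{i \sqrt{112678}}{2}$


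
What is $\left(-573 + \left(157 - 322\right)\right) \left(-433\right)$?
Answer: $319554$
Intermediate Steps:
$\left(-573 + \left(157 - 322\right)\right) \left(-433\right) = \left(-573 - 165\right) \left(-433\right) = \left(-738\right) \left(-433\right) = 319554$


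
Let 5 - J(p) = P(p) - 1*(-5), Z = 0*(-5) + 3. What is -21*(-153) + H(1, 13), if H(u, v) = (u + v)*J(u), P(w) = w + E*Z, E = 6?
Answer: 2947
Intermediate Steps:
Z = 3 (Z = 0 + 3 = 3)
P(w) = 18 + w (P(w) = w + 6*3 = w + 18 = 18 + w)
J(p) = -18 - p (J(p) = 5 - ((18 + p) - 1*(-5)) = 5 - ((18 + p) + 5) = 5 - (23 + p) = 5 + (-23 - p) = -18 - p)
H(u, v) = (-18 - u)*(u + v) (H(u, v) = (u + v)*(-18 - u) = (-18 - u)*(u + v))
-21*(-153) + H(1, 13) = -21*(-153) - (18 + 1)*(1 + 13) = 3213 - 1*19*14 = 3213 - 266 = 2947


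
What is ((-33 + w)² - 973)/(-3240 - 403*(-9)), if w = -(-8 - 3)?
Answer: -163/129 ≈ -1.2636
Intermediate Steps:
w = 11 (w = -1*(-11) = 11)
((-33 + w)² - 973)/(-3240 - 403*(-9)) = ((-33 + 11)² - 973)/(-3240 - 403*(-9)) = ((-22)² - 973)/(-3240 + 3627) = (484 - 973)/387 = -489*1/387 = -163/129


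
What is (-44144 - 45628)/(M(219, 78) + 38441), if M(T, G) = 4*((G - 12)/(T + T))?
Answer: -6553356/2806237 ≈ -2.3353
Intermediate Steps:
M(T, G) = 2*(-12 + G)/T (M(T, G) = 4*((-12 + G)/((2*T))) = 4*((-12 + G)*(1/(2*T))) = 4*((-12 + G)/(2*T)) = 2*(-12 + G)/T)
(-44144 - 45628)/(M(219, 78) + 38441) = (-44144 - 45628)/(2*(-12 + 78)/219 + 38441) = -89772/(2*(1/219)*66 + 38441) = -89772/(44/73 + 38441) = -89772/2806237/73 = -89772*73/2806237 = -6553356/2806237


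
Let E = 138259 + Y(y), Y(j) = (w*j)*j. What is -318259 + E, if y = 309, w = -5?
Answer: -657405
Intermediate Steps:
Y(j) = -5*j**2 (Y(j) = (-5*j)*j = -5*j**2)
E = -339146 (E = 138259 - 5*309**2 = 138259 - 5*95481 = 138259 - 477405 = -339146)
-318259 + E = -318259 - 339146 = -657405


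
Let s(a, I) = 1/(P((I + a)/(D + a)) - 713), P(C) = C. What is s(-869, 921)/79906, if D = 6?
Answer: -863/49171835126 ≈ -1.7551e-8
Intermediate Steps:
s(a, I) = 1/(-713 + (I + a)/(6 + a)) (s(a, I) = 1/((I + a)/(6 + a) - 713) = 1/(-713 + (I + a)/(6 + a)))
s(-869, 921)/79906 = ((6 - 869)/(-4278 + 921 - 712*(-869)))/79906 = (-863/(-4278 + 921 + 618728))*(1/79906) = (-863/615371)*(1/79906) = ((1/615371)*(-863))*(1/79906) = -863/615371*1/79906 = -863/49171835126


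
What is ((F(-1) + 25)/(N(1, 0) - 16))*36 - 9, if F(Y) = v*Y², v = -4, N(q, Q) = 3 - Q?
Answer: -873/13 ≈ -67.154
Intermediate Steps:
F(Y) = -4*Y²
((F(-1) + 25)/(N(1, 0) - 16))*36 - 9 = ((-4*(-1)² + 25)/((3 - 1*0) - 16))*36 - 9 = ((-4*1 + 25)/((3 + 0) - 16))*36 - 9 = ((-4 + 25)/(3 - 16))*36 - 9 = (21/(-13))*36 - 9 = (21*(-1/13))*36 - 9 = -21/13*36 - 9 = -756/13 - 9 = -873/13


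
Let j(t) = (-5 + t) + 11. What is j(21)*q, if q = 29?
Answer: 783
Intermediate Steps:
j(t) = 6 + t
j(21)*q = (6 + 21)*29 = 27*29 = 783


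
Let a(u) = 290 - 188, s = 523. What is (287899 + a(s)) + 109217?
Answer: 397218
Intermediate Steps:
a(u) = 102
(287899 + a(s)) + 109217 = (287899 + 102) + 109217 = 288001 + 109217 = 397218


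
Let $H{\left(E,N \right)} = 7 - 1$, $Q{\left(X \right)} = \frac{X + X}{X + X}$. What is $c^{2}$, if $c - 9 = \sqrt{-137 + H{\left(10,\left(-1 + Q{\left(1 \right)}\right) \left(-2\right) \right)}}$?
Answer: $\left(9 + i \sqrt{131}\right)^{2} \approx -50.0 + 206.02 i$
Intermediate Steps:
$Q{\left(X \right)} = 1$ ($Q{\left(X \right)} = \frac{2 X}{2 X} = 2 X \frac{1}{2 X} = 1$)
$H{\left(E,N \right)} = 6$
$c = 9 + i \sqrt{131}$ ($c = 9 + \sqrt{-137 + 6} = 9 + \sqrt{-131} = 9 + i \sqrt{131} \approx 9.0 + 11.446 i$)
$c^{2} = \left(9 + i \sqrt{131}\right)^{2}$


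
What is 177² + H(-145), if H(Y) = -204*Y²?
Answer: -4257771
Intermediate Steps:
177² + H(-145) = 177² - 204*(-145)² = 31329 - 204*21025 = 31329 - 4289100 = -4257771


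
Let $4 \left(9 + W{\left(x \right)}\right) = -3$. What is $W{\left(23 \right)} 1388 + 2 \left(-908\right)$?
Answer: $-15349$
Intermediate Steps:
$W{\left(x \right)} = - \frac{39}{4}$ ($W{\left(x \right)} = -9 + \frac{1}{4} \left(-3\right) = -9 - \frac{3}{4} = - \frac{39}{4}$)
$W{\left(23 \right)} 1388 + 2 \left(-908\right) = \left(- \frac{39}{4}\right) 1388 + 2 \left(-908\right) = -13533 - 1816 = -15349$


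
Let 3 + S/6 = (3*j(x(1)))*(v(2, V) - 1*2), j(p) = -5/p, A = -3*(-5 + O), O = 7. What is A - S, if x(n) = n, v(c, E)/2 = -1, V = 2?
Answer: -348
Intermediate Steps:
v(c, E) = -2 (v(c, E) = 2*(-1) = -2)
A = -6 (A = -3*(-5 + 7) = -3*2 = -6)
S = 342 (S = -18 + 6*((3*(-5/1))*(-2 - 1*2)) = -18 + 6*((3*(-5*1))*(-2 - 2)) = -18 + 6*((3*(-5))*(-4)) = -18 + 6*(-15*(-4)) = -18 + 6*60 = -18 + 360 = 342)
A - S = -6 - 1*342 = -6 - 342 = -348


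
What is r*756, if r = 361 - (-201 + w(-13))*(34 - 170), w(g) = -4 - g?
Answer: -19467756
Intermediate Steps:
r = -25751 (r = 361 - (-201 + (-4 - 1*(-13)))*(34 - 170) = 361 - (-201 + (-4 + 13))*(-136) = 361 - (-201 + 9)*(-136) = 361 - (-192)*(-136) = 361 - 1*26112 = 361 - 26112 = -25751)
r*756 = -25751*756 = -19467756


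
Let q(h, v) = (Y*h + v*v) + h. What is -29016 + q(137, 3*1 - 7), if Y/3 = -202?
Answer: -111885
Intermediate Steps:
Y = -606 (Y = 3*(-202) = -606)
q(h, v) = v² - 605*h (q(h, v) = (-606*h + v*v) + h = (-606*h + v²) + h = (v² - 606*h) + h = v² - 605*h)
-29016 + q(137, 3*1 - 7) = -29016 + ((3*1 - 7)² - 605*137) = -29016 + ((3 - 7)² - 82885) = -29016 + ((-4)² - 82885) = -29016 + (16 - 82885) = -29016 - 82869 = -111885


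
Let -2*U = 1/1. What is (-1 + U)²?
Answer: 9/4 ≈ 2.2500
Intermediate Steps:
U = -½ (U = -½/1 = -½*1 = -½ ≈ -0.50000)
(-1 + U)² = (-1 - ½)² = (-3/2)² = 9/4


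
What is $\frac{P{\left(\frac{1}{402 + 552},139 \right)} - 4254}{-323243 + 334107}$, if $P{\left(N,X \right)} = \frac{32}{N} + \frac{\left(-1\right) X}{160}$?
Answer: $\frac{4203701}{1738240} \approx 2.4184$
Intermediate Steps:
$P{\left(N,X \right)} = \frac{32}{N} - \frac{X}{160}$ ($P{\left(N,X \right)} = \frac{32}{N} + - X \frac{1}{160} = \frac{32}{N} - \frac{X}{160}$)
$\frac{P{\left(\frac{1}{402 + 552},139 \right)} - 4254}{-323243 + 334107} = \frac{\left(\frac{32}{\frac{1}{402 + 552}} - \frac{139}{160}\right) - 4254}{-323243 + 334107} = \frac{\left(\frac{32}{\frac{1}{954}} - \frac{139}{160}\right) - 4254}{10864} = \left(\left(32 \frac{1}{\frac{1}{954}} - \frac{139}{160}\right) - 4254\right) \frac{1}{10864} = \left(\left(32 \cdot 954 - \frac{139}{160}\right) - 4254\right) \frac{1}{10864} = \left(\left(30528 - \frac{139}{160}\right) - 4254\right) \frac{1}{10864} = \left(\frac{4884341}{160} - 4254\right) \frac{1}{10864} = \frac{4203701}{160} \cdot \frac{1}{10864} = \frac{4203701}{1738240}$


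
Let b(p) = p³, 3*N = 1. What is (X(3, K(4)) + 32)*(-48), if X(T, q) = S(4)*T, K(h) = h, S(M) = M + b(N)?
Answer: -6352/3 ≈ -2117.3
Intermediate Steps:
N = ⅓ (N = (⅓)*1 = ⅓ ≈ 0.33333)
S(M) = 1/27 + M (S(M) = M + (⅓)³ = M + 1/27 = 1/27 + M)
X(T, q) = 109*T/27 (X(T, q) = (1/27 + 4)*T = 109*T/27)
(X(3, K(4)) + 32)*(-48) = ((109/27)*3 + 32)*(-48) = (109/9 + 32)*(-48) = (397/9)*(-48) = -6352/3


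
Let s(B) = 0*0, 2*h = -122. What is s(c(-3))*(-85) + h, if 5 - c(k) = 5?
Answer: -61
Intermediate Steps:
c(k) = 0 (c(k) = 5 - 1*5 = 5 - 5 = 0)
h = -61 (h = (½)*(-122) = -61)
s(B) = 0
s(c(-3))*(-85) + h = 0*(-85) - 61 = 0 - 61 = -61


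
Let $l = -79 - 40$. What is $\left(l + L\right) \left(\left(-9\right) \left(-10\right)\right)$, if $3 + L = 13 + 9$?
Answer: $-9000$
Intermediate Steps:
$L = 19$ ($L = -3 + \left(13 + 9\right) = -3 + 22 = 19$)
$l = -119$ ($l = -79 - 40 = -119$)
$\left(l + L\right) \left(\left(-9\right) \left(-10\right)\right) = \left(-119 + 19\right) \left(\left(-9\right) \left(-10\right)\right) = \left(-100\right) 90 = -9000$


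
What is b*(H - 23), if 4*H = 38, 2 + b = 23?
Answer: -567/2 ≈ -283.50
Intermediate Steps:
b = 21 (b = -2 + 23 = 21)
H = 19/2 (H = (¼)*38 = 19/2 ≈ 9.5000)
b*(H - 23) = 21*(19/2 - 23) = 21*(-27/2) = -567/2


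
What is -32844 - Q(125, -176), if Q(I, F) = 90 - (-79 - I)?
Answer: -33138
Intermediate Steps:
Q(I, F) = 169 + I (Q(I, F) = 90 + (79 + I) = 169 + I)
-32844 - Q(125, -176) = -32844 - (169 + 125) = -32844 - 1*294 = -32844 - 294 = -33138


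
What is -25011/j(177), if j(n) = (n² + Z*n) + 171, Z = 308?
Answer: -1191/4096 ≈ -0.29077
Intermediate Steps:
j(n) = 171 + n² + 308*n (j(n) = (n² + 308*n) + 171 = 171 + n² + 308*n)
-25011/j(177) = -25011/(171 + 177² + 308*177) = -25011/(171 + 31329 + 54516) = -25011/86016 = -25011*1/86016 = -1191/4096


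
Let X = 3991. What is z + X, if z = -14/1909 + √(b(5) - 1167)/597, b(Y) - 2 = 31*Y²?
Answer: 7618805/1909 + I*√390/597 ≈ 3991.0 + 0.033079*I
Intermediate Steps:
b(Y) = 2 + 31*Y²
z = -14/1909 + I*√390/597 (z = -14/1909 + √((2 + 31*5²) - 1167)/597 = -14*1/1909 + √((2 + 31*25) - 1167)*(1/597) = -14/1909 + √((2 + 775) - 1167)*(1/597) = -14/1909 + √(777 - 1167)*(1/597) = -14/1909 + √(-390)*(1/597) = -14/1909 + (I*√390)*(1/597) = -14/1909 + I*√390/597 ≈ -0.0073337 + 0.033079*I)
z + X = (-14/1909 + I*√390/597) + 3991 = 7618805/1909 + I*√390/597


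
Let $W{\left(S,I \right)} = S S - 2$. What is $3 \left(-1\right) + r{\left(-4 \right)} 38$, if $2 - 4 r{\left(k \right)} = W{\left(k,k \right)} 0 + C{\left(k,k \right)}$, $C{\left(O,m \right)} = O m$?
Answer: $-136$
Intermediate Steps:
$W{\left(S,I \right)} = -2 + S^{2}$ ($W{\left(S,I \right)} = S^{2} - 2 = -2 + S^{2}$)
$r{\left(k \right)} = \frac{1}{2} - \frac{k^{2}}{4}$ ($r{\left(k \right)} = \frac{1}{2} - \frac{\left(-2 + k^{2}\right) 0 + k k}{4} = \frac{1}{2} - \frac{0 + k^{2}}{4} = \frac{1}{2} - \frac{k^{2}}{4}$)
$3 \left(-1\right) + r{\left(-4 \right)} 38 = 3 \left(-1\right) + \left(\frac{1}{2} - \frac{\left(-4\right)^{2}}{4}\right) 38 = -3 + \left(\frac{1}{2} - 4\right) 38 = -3 - 133 = -136$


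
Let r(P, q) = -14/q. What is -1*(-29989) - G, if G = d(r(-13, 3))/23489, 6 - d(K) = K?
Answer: 2113234831/70467 ≈ 29989.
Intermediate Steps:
d(K) = 6 - K
G = 32/70467 (G = (6 - (-14)/3)/23489 = (6 - (-14)/3)*(1/23489) = (6 - 1*(-14/3))*(1/23489) = (6 + 14/3)*(1/23489) = (32/3)*(1/23489) = 32/70467 ≈ 0.00045411)
-1*(-29989) - G = -1*(-29989) - 1*32/70467 = 29989 - 32/70467 = 2113234831/70467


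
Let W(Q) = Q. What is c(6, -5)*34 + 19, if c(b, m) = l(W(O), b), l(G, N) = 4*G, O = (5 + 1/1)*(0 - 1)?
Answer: -797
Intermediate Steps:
O = -6 (O = (5 + 1)*(-1) = 6*(-1) = -6)
c(b, m) = -24 (c(b, m) = 4*(-6) = -24)
c(6, -5)*34 + 19 = -24*34 + 19 = -816 + 19 = -797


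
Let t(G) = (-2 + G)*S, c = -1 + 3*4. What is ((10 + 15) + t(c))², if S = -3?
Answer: 4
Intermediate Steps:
c = 11 (c = -1 + 12 = 11)
t(G) = 6 - 3*G (t(G) = (-2 + G)*(-3) = 6 - 3*G)
((10 + 15) + t(c))² = ((10 + 15) + (6 - 3*11))² = (25 + (6 - 33))² = (25 - 27)² = (-2)² = 4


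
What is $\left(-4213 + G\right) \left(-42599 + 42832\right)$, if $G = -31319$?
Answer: $-8278956$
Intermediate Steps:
$\left(-4213 + G\right) \left(-42599 + 42832\right) = \left(-4213 - 31319\right) \left(-42599 + 42832\right) = \left(-35532\right) 233 = -8278956$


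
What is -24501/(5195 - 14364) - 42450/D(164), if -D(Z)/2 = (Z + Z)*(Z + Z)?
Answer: 2830527609/986437696 ≈ 2.8694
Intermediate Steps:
D(Z) = -8*Z² (D(Z) = -2*(Z + Z)*(Z + Z) = -2*2*Z*2*Z = -8*Z²)
-24501/(5195 - 14364) - 42450/D(164) = -24501/(5195 - 14364) - 42450/((-8*164²)) = -24501/(-9169) - 42450/((-8*26896)) = -24501*(-1/9169) - 42450/(-215168) = 24501/9169 - 42450*(-1/215168) = 24501/9169 + 21225/107584 = 2830527609/986437696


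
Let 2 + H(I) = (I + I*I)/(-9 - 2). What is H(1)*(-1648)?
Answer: 39552/11 ≈ 3595.6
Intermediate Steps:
H(I) = -2 - I/11 - I**2/11 (H(I) = -2 + (I + I*I)/(-9 - 2) = -2 + (I + I**2)/(-11) = -2 + (I + I**2)*(-1/11) = -2 + (-I/11 - I**2/11) = -2 - I/11 - I**2/11)
H(1)*(-1648) = (-2 - 1/11*1 - 1/11*1**2)*(-1648) = (-2 - 1/11 - 1/11*1)*(-1648) = (-2 - 1/11 - 1/11)*(-1648) = -24/11*(-1648) = 39552/11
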